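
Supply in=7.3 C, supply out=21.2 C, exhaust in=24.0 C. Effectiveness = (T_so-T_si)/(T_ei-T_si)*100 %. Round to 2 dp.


eff = (21.2-7.3)/(24.0-7.3)*100 = 83.23 %

83.23 %


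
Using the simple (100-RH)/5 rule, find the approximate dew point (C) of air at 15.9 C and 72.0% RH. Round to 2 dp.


Td = 15.9 - (100-72.0)/5 = 10.30 C

10.30 C


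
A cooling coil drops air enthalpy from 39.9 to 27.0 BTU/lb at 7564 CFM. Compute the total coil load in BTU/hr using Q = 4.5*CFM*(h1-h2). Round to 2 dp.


Q = 4.5 * 7564 * (39.9 - 27.0) = 439090.20 BTU/hr

439090.20 BTU/hr


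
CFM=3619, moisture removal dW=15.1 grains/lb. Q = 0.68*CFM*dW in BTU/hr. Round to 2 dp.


Q = 0.68 * 3619 * 15.1 = 37159.89 BTU/hr

37159.89 BTU/hr


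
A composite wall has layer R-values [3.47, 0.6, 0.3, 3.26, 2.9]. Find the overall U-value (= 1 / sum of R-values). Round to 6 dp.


R_total = 3.47 + 0.6 + 0.3 + 3.26 + 2.9 = 10.53
U = 1/10.53 = 0.094967

0.094967


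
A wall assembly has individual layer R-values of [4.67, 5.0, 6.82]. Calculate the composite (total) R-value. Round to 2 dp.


R_total = 4.67 + 5.0 + 6.82 = 16.49

16.49


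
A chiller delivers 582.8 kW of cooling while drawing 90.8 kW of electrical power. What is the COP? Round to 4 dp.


COP = 582.8 / 90.8 = 6.4185

6.4185


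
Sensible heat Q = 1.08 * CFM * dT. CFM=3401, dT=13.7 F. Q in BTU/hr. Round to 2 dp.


Q = 1.08 * 3401 * 13.7 = 50321.20 BTU/hr

50321.20 BTU/hr


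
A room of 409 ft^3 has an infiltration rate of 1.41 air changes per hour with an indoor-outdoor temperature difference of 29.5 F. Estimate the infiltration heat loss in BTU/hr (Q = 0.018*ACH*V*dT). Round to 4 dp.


Q = 0.018 * 1.41 * 409 * 29.5 = 306.2224 BTU/hr

306.2224 BTU/hr


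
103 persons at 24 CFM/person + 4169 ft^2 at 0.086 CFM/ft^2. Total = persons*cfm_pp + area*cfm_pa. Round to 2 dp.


Total = 103*24 + 4169*0.086 = 2830.53 CFM

2830.53 CFM


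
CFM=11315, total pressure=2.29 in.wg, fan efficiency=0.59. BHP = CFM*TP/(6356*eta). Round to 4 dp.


BHP = 11315 * 2.29 / (6356 * 0.59) = 6.9096 hp

6.9096 hp


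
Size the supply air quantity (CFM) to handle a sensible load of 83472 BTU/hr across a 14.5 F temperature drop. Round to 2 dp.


CFM = 83472 / (1.08 * 14.5) = 5330.27

5330.27 CFM


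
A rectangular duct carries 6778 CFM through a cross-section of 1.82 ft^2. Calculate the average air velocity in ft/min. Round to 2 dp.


V = 6778 / 1.82 = 3724.18 ft/min

3724.18 ft/min


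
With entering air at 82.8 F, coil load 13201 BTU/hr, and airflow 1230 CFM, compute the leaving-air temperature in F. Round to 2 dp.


dT = 13201/(1.08*1230) = 9.9375
T_leave = 82.8 - 9.9375 = 72.86 F

72.86 F


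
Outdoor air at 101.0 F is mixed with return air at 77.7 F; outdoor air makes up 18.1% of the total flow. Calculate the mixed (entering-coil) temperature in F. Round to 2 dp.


T_mix = 77.7 + (18.1/100)*(101.0-77.7) = 81.92 F

81.92 F


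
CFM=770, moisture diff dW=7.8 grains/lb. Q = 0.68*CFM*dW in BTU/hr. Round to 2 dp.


Q = 0.68 * 770 * 7.8 = 4084.08 BTU/hr

4084.08 BTU/hr


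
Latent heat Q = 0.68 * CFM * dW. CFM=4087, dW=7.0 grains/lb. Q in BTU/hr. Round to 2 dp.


Q = 0.68 * 4087 * 7.0 = 19454.12 BTU/hr

19454.12 BTU/hr


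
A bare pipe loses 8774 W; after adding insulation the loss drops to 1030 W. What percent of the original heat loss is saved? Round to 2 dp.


Savings = ((8774-1030)/8774)*100 = 88.26 %

88.26 %


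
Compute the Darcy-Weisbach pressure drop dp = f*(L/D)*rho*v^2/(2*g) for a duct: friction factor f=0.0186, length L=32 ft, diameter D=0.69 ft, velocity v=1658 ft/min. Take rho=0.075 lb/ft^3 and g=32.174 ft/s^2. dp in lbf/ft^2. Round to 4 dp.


v_fps = 1658/60 = 27.6333 ft/s
dp = 0.0186*(32/0.69)*0.075*27.6333^2/(2*32.174) = 0.7677 lbf/ft^2

0.7677 lbf/ft^2


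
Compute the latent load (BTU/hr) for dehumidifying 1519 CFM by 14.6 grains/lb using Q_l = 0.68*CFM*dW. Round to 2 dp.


Q = 0.68 * 1519 * 14.6 = 15080.63 BTU/hr

15080.63 BTU/hr


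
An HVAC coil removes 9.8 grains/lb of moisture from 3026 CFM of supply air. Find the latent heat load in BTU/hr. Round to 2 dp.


Q = 0.68 * 3026 * 9.8 = 20165.26 BTU/hr

20165.26 BTU/hr


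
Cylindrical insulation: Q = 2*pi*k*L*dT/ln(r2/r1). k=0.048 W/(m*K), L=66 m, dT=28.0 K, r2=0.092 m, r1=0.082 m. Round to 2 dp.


Q = 2*pi*0.048*66*28.0/ln(0.092/0.082) = 4843.55 W

4843.55 W


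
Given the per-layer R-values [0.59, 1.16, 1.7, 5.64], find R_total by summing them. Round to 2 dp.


R_total = 0.59 + 1.16 + 1.7 + 5.64 = 9.09

9.09


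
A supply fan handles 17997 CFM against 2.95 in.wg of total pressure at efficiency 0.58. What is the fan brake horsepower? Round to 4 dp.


BHP = 17997 * 2.95 / (6356 * 0.58) = 14.4016 hp

14.4016 hp


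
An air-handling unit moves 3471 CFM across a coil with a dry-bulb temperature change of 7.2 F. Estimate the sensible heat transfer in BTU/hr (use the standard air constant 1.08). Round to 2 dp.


Q = 1.08 * 3471 * 7.2 = 26990.50 BTU/hr

26990.50 BTU/hr


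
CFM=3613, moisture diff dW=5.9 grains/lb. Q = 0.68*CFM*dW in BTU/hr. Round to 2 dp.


Q = 0.68 * 3613 * 5.9 = 14495.36 BTU/hr

14495.36 BTU/hr


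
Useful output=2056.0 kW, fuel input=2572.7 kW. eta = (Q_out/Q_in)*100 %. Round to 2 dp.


eta = (2056.0/2572.7)*100 = 79.92 %

79.92 %


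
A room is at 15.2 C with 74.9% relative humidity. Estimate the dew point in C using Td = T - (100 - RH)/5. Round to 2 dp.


Td = 15.2 - (100-74.9)/5 = 10.18 C

10.18 C


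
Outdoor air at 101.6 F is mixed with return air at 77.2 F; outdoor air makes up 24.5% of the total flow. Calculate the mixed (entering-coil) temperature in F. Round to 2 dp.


T_mix = 77.2 + (24.5/100)*(101.6-77.2) = 83.18 F

83.18 F


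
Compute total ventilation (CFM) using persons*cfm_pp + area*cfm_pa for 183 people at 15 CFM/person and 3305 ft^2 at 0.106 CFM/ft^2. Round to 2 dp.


Total = 183*15 + 3305*0.106 = 3095.33 CFM

3095.33 CFM


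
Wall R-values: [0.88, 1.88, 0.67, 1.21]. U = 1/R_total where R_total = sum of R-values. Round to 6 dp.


R_total = 0.88 + 1.88 + 0.67 + 1.21 = 4.64
U = 1/4.64 = 0.215517

0.215517


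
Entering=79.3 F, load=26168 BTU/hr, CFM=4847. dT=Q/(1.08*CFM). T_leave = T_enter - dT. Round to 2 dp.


dT = 26168/(1.08*4847) = 4.9989
T_leave = 79.3 - 4.9989 = 74.30 F

74.30 F


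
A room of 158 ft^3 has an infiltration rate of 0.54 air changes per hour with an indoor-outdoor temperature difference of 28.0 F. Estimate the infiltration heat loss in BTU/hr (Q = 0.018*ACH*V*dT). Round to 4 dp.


Q = 0.018 * 0.54 * 158 * 28.0 = 43.0013 BTU/hr

43.0013 BTU/hr


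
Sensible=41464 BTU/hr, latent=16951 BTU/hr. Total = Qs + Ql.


Qt = 41464 + 16951 = 58415 BTU/hr

58415 BTU/hr


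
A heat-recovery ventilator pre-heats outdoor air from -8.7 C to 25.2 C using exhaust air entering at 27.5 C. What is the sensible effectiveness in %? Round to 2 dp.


eff = (25.2-(-8.7))/(27.5-(-8.7))*100 = 93.65 %

93.65 %


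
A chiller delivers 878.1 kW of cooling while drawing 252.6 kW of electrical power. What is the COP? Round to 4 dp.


COP = 878.1 / 252.6 = 3.4762

3.4762


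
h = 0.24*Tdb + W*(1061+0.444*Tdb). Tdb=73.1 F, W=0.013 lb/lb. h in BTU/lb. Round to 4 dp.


h = 0.24*73.1 + 0.013*(1061+0.444*73.1) = 31.7589 BTU/lb

31.7589 BTU/lb


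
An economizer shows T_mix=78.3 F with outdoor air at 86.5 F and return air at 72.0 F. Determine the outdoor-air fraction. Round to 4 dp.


frac = (78.3 - 72.0) / (86.5 - 72.0) = 0.4345

0.4345


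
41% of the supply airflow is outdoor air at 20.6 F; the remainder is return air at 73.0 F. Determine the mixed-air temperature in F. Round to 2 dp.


T_mix = 0.41*20.6 + 0.59*73.0 = 51.52 F

51.52 F


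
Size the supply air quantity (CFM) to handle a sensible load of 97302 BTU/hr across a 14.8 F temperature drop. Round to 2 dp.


CFM = 97302 / (1.08 * 14.8) = 6087.46

6087.46 CFM


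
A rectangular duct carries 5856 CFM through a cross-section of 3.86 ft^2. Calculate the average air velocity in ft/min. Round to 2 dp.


V = 5856 / 3.86 = 1517.10 ft/min

1517.10 ft/min


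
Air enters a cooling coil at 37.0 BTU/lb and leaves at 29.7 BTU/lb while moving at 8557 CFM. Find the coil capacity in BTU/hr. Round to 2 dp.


Q = 4.5 * 8557 * (37.0 - 29.7) = 281097.45 BTU/hr

281097.45 BTU/hr


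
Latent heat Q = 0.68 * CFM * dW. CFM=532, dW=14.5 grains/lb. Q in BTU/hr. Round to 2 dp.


Q = 0.68 * 532 * 14.5 = 5245.52 BTU/hr

5245.52 BTU/hr


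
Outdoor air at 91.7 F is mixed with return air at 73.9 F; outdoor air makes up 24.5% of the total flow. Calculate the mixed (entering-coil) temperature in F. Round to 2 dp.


T_mix = 73.9 + (24.5/100)*(91.7-73.9) = 78.26 F

78.26 F


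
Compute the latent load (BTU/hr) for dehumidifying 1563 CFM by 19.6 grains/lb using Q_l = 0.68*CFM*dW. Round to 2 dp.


Q = 0.68 * 1563 * 19.6 = 20831.66 BTU/hr

20831.66 BTU/hr


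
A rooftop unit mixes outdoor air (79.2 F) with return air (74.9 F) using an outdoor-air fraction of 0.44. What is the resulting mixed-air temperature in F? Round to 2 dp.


T_mix = 0.44*79.2 + 0.56*74.9 = 76.79 F

76.79 F


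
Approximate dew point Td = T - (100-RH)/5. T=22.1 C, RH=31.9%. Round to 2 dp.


Td = 22.1 - (100-31.9)/5 = 8.48 C

8.48 C


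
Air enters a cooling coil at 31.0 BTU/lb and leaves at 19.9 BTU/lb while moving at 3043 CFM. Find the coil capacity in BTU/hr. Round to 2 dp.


Q = 4.5 * 3043 * (31.0 - 19.9) = 151997.85 BTU/hr

151997.85 BTU/hr


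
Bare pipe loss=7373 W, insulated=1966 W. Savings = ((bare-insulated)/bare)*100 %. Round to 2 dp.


Savings = ((7373-1966)/7373)*100 = 73.34 %

73.34 %


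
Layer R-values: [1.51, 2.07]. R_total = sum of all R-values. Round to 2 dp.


R_total = 1.51 + 2.07 = 3.58

3.58


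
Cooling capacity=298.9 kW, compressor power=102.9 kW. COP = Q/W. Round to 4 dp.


COP = 298.9 / 102.9 = 2.9048

2.9048


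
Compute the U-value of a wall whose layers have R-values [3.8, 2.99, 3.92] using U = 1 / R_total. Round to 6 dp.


R_total = 3.8 + 2.99 + 3.92 = 10.71
U = 1/10.71 = 0.093371

0.093371


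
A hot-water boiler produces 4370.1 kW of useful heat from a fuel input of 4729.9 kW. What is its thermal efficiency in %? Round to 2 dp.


eta = (4370.1/4729.9)*100 = 92.39 %

92.39 %


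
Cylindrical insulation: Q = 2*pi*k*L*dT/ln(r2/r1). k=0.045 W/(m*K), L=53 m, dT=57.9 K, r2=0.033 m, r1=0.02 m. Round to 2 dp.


Q = 2*pi*0.045*53*57.9/ln(0.033/0.02) = 1732.62 W

1732.62 W


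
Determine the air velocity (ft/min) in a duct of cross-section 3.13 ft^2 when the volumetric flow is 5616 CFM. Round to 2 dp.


V = 5616 / 3.13 = 1794.25 ft/min

1794.25 ft/min


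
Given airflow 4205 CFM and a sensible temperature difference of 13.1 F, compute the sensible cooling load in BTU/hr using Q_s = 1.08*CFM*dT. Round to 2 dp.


Q = 1.08 * 4205 * 13.1 = 59492.34 BTU/hr

59492.34 BTU/hr


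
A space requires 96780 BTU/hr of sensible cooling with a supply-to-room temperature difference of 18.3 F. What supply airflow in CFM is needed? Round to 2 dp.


CFM = 96780 / (1.08 * 18.3) = 4896.78

4896.78 CFM


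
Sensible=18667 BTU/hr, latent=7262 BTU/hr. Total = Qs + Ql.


Qt = 18667 + 7262 = 25929 BTU/hr

25929 BTU/hr


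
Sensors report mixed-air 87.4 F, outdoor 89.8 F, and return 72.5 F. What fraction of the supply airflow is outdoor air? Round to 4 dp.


frac = (87.4 - 72.5) / (89.8 - 72.5) = 0.8613

0.8613


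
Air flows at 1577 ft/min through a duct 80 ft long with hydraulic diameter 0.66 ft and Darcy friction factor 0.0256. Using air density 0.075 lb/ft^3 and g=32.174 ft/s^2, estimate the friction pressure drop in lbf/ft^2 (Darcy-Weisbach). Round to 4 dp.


v_fps = 1577/60 = 26.2833 ft/s
dp = 0.0256*(80/0.66)*0.075*26.2833^2/(2*32.174) = 2.4985 lbf/ft^2

2.4985 lbf/ft^2


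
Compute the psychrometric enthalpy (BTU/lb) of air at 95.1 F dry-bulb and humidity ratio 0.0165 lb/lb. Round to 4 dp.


h = 0.24*95.1 + 0.0165*(1061+0.444*95.1) = 41.0272 BTU/lb

41.0272 BTU/lb


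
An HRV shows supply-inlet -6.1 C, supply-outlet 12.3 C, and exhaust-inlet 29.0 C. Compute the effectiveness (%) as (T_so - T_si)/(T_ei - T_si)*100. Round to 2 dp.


eff = (12.3-(-6.1))/(29.0-(-6.1))*100 = 52.42 %

52.42 %


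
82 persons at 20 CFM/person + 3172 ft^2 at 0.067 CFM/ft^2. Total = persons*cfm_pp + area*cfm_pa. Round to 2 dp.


Total = 82*20 + 3172*0.067 = 1852.52 CFM

1852.52 CFM


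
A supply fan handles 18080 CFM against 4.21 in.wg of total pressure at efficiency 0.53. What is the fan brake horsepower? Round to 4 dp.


BHP = 18080 * 4.21 / (6356 * 0.53) = 22.5954 hp

22.5954 hp


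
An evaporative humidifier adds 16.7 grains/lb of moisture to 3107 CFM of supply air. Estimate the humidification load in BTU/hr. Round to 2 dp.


Q = 0.68 * 3107 * 16.7 = 35283.09 BTU/hr

35283.09 BTU/hr


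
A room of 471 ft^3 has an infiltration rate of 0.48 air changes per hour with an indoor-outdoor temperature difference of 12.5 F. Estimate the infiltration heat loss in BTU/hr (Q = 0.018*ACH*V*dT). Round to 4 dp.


Q = 0.018 * 0.48 * 471 * 12.5 = 50.8680 BTU/hr

50.8680 BTU/hr


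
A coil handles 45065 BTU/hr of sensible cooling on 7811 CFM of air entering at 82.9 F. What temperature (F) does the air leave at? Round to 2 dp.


dT = 45065/(1.08*7811) = 5.3421
T_leave = 82.9 - 5.3421 = 77.56 F

77.56 F


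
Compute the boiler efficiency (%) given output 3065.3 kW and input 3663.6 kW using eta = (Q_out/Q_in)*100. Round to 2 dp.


eta = (3065.3/3663.6)*100 = 83.67 %

83.67 %


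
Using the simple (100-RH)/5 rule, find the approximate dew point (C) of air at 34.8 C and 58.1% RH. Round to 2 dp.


Td = 34.8 - (100-58.1)/5 = 26.42 C

26.42 C


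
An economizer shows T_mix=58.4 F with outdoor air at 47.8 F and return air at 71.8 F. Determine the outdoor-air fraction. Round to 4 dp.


frac = (58.4 - 71.8) / (47.8 - 71.8) = 0.5583

0.5583


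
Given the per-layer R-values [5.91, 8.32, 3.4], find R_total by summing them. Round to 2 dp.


R_total = 5.91 + 8.32 + 3.4 = 17.63

17.63


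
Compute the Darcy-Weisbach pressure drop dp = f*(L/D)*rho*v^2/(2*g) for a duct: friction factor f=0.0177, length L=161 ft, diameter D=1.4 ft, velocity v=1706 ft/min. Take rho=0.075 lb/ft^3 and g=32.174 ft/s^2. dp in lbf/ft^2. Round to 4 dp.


v_fps = 1706/60 = 28.4333 ft/s
dp = 0.0177*(161/1.4)*0.075*28.4333^2/(2*32.174) = 1.9180 lbf/ft^2

1.9180 lbf/ft^2


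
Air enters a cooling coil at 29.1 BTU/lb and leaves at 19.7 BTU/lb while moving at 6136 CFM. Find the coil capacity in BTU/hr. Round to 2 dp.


Q = 4.5 * 6136 * (29.1 - 19.7) = 259552.80 BTU/hr

259552.80 BTU/hr


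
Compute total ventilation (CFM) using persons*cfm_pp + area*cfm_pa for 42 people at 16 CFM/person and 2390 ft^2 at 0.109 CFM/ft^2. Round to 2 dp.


Total = 42*16 + 2390*0.109 = 932.51 CFM

932.51 CFM


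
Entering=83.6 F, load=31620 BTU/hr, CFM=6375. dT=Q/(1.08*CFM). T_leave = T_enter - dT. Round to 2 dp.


dT = 31620/(1.08*6375) = 4.5926
T_leave = 83.6 - 4.5926 = 79.01 F

79.01 F


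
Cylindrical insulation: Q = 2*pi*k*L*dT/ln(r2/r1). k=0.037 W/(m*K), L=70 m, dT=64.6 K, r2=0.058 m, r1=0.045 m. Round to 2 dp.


Q = 2*pi*0.037*70*64.6/ln(0.058/0.045) = 4142.42 W

4142.42 W


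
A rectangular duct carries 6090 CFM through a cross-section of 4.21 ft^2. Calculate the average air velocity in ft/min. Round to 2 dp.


V = 6090 / 4.21 = 1446.56 ft/min

1446.56 ft/min


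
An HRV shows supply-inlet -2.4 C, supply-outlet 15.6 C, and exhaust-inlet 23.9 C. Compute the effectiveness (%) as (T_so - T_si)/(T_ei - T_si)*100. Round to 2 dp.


eff = (15.6-(-2.4))/(23.9-(-2.4))*100 = 68.44 %

68.44 %


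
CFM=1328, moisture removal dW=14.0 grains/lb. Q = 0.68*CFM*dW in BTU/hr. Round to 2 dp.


Q = 0.68 * 1328 * 14.0 = 12642.56 BTU/hr

12642.56 BTU/hr


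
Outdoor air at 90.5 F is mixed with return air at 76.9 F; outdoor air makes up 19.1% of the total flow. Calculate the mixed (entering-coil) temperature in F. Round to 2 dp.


T_mix = 76.9 + (19.1/100)*(90.5-76.9) = 79.50 F

79.50 F


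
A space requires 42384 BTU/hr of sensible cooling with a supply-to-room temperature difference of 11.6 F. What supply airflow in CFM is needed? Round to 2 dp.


CFM = 42384 / (1.08 * 11.6) = 3383.14

3383.14 CFM


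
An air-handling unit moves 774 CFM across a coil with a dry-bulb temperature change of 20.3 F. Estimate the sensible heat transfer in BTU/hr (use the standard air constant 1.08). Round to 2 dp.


Q = 1.08 * 774 * 20.3 = 16969.18 BTU/hr

16969.18 BTU/hr


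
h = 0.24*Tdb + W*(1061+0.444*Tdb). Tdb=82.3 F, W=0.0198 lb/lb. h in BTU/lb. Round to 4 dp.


h = 0.24*82.3 + 0.0198*(1061+0.444*82.3) = 41.4833 BTU/lb

41.4833 BTU/lb


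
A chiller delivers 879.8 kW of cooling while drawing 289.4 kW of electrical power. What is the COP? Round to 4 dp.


COP = 879.8 / 289.4 = 3.0401

3.0401


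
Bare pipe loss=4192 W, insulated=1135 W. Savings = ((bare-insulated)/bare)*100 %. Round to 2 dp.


Savings = ((4192-1135)/4192)*100 = 72.92 %

72.92 %


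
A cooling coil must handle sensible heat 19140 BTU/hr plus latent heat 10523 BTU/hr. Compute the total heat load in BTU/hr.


Qt = 19140 + 10523 = 29663 BTU/hr

29663 BTU/hr


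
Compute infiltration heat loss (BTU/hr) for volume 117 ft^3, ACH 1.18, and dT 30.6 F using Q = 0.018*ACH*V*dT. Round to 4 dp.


Q = 0.018 * 1.18 * 117 * 30.6 = 76.0434 BTU/hr

76.0434 BTU/hr


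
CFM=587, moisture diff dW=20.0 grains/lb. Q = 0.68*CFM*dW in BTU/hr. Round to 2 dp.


Q = 0.68 * 587 * 20.0 = 7983.20 BTU/hr

7983.20 BTU/hr


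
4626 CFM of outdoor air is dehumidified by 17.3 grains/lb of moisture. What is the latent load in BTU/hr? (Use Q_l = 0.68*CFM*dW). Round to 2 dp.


Q = 0.68 * 4626 * 17.3 = 54420.26 BTU/hr

54420.26 BTU/hr


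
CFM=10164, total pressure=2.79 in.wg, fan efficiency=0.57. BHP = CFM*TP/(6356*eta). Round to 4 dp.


BHP = 10164 * 2.79 / (6356 * 0.57) = 7.8273 hp

7.8273 hp


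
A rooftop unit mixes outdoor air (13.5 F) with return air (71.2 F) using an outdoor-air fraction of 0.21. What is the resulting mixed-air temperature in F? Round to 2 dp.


T_mix = 0.21*13.5 + 0.79*71.2 = 59.08 F

59.08 F


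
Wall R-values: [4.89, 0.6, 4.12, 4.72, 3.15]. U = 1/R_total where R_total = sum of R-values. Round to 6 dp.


R_total = 4.89 + 0.6 + 4.12 + 4.72 + 3.15 = 17.48
U = 1/17.48 = 0.057208

0.057208


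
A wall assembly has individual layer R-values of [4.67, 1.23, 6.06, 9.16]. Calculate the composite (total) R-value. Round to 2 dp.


R_total = 4.67 + 1.23 + 6.06 + 9.16 = 21.12

21.12


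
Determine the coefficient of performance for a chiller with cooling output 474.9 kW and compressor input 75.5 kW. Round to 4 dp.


COP = 474.9 / 75.5 = 6.2901

6.2901


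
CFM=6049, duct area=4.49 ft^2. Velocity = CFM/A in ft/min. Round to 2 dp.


V = 6049 / 4.49 = 1347.22 ft/min

1347.22 ft/min


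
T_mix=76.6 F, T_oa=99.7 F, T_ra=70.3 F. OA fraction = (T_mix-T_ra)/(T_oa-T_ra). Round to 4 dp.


frac = (76.6 - 70.3) / (99.7 - 70.3) = 0.2143

0.2143


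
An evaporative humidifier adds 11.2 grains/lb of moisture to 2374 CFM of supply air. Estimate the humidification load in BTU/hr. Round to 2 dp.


Q = 0.68 * 2374 * 11.2 = 18080.38 BTU/hr

18080.38 BTU/hr


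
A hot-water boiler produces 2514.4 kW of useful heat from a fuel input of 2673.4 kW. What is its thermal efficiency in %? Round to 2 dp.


eta = (2514.4/2673.4)*100 = 94.05 %

94.05 %


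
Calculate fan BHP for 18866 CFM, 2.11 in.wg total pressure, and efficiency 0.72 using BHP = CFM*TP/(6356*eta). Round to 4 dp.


BHP = 18866 * 2.11 / (6356 * 0.72) = 8.6985 hp

8.6985 hp


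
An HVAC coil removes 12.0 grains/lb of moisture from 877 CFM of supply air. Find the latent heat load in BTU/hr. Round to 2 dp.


Q = 0.68 * 877 * 12.0 = 7156.32 BTU/hr

7156.32 BTU/hr


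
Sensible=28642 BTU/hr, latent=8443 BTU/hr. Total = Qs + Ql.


Qt = 28642 + 8443 = 37085 BTU/hr

37085 BTU/hr


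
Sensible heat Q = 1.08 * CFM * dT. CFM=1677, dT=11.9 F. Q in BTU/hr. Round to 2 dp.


Q = 1.08 * 1677 * 11.9 = 21552.80 BTU/hr

21552.80 BTU/hr


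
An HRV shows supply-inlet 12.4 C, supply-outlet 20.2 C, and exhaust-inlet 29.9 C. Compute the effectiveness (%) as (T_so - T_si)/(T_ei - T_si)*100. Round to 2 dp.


eff = (20.2-12.4)/(29.9-12.4)*100 = 44.57 %

44.57 %


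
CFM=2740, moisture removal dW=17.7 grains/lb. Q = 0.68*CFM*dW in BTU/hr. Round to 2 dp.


Q = 0.68 * 2740 * 17.7 = 32978.64 BTU/hr

32978.64 BTU/hr


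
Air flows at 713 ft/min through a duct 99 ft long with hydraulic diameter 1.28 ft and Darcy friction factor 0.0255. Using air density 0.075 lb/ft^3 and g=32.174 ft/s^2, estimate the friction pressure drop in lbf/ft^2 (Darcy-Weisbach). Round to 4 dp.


v_fps = 713/60 = 11.8833 ft/s
dp = 0.0255*(99/1.28)*0.075*11.8833^2/(2*32.174) = 0.3246 lbf/ft^2

0.3246 lbf/ft^2


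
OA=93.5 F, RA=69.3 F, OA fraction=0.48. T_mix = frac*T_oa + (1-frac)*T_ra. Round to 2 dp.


T_mix = 0.48*93.5 + 0.52*69.3 = 80.92 F

80.92 F


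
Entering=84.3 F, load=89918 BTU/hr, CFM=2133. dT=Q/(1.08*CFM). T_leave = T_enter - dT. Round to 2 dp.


dT = 89918/(1.08*2133) = 39.0330
T_leave = 84.3 - 39.0330 = 45.27 F

45.27 F


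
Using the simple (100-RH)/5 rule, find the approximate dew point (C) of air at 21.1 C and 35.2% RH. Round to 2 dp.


Td = 21.1 - (100-35.2)/5 = 8.14 C

8.14 C


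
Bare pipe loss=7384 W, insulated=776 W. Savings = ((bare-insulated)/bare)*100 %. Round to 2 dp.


Savings = ((7384-776)/7384)*100 = 89.49 %

89.49 %


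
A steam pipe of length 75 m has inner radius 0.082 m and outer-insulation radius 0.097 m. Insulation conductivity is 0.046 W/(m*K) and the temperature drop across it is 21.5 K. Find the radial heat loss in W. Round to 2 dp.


Q = 2*pi*0.046*75*21.5/ln(0.097/0.082) = 2774.28 W

2774.28 W


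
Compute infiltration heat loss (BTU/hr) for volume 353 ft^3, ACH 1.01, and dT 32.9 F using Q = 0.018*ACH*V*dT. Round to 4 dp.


Q = 0.018 * 1.01 * 353 * 32.9 = 211.1371 BTU/hr

211.1371 BTU/hr


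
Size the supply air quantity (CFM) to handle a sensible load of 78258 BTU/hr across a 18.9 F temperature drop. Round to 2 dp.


CFM = 78258 / (1.08 * 18.9) = 3833.92

3833.92 CFM


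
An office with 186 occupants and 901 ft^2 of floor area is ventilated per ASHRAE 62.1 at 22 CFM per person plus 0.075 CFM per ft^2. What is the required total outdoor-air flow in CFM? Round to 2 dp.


Total = 186*22 + 901*0.075 = 4159.58 CFM

4159.58 CFM


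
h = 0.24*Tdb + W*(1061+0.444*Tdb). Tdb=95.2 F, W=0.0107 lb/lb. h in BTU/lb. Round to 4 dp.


h = 0.24*95.2 + 0.0107*(1061+0.444*95.2) = 34.6530 BTU/lb

34.6530 BTU/lb


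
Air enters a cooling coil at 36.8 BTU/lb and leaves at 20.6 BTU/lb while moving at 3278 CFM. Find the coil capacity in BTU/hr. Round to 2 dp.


Q = 4.5 * 3278 * (36.8 - 20.6) = 238966.20 BTU/hr

238966.20 BTU/hr


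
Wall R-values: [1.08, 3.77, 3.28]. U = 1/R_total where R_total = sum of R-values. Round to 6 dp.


R_total = 1.08 + 3.77 + 3.28 = 8.13
U = 1/8.13 = 0.123001

0.123001


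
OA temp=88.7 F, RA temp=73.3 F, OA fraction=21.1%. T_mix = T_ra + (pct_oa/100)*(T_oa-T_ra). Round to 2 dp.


T_mix = 73.3 + (21.1/100)*(88.7-73.3) = 76.55 F

76.55 F


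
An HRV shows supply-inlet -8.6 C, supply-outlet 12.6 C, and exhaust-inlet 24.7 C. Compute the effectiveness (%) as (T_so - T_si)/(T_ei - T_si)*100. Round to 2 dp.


eff = (12.6-(-8.6))/(24.7-(-8.6))*100 = 63.66 %

63.66 %


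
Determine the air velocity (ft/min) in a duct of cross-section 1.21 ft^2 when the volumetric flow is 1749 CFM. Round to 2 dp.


V = 1749 / 1.21 = 1445.45 ft/min

1445.45 ft/min


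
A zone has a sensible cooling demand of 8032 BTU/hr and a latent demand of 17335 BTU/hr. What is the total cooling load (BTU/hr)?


Qt = 8032 + 17335 = 25367 BTU/hr

25367 BTU/hr


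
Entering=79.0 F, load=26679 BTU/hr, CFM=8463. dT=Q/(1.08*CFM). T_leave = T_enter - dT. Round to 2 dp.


dT = 26679/(1.08*8463) = 2.9189
T_leave = 79.0 - 2.9189 = 76.08 F

76.08 F


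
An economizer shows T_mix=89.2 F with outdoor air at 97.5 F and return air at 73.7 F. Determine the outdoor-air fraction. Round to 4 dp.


frac = (89.2 - 73.7) / (97.5 - 73.7) = 0.6513

0.6513


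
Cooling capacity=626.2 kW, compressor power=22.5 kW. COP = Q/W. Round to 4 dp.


COP = 626.2 / 22.5 = 27.8311

27.8311


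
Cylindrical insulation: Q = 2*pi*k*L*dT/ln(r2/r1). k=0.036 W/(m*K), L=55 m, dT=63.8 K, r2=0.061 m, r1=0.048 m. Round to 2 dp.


Q = 2*pi*0.036*55*63.8/ln(0.061/0.048) = 3311.67 W

3311.67 W


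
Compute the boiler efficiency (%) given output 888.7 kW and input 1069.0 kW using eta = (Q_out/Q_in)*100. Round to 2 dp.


eta = (888.7/1069.0)*100 = 83.13 %

83.13 %


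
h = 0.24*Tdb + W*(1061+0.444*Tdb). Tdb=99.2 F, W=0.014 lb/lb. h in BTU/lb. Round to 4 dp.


h = 0.24*99.2 + 0.014*(1061+0.444*99.2) = 39.2786 BTU/lb

39.2786 BTU/lb


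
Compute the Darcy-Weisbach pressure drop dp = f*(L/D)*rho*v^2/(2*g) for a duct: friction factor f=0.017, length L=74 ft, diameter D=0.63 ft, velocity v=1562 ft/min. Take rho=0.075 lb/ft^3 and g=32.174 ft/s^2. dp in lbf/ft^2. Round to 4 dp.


v_fps = 1562/60 = 26.0333 ft/s
dp = 0.017*(74/0.63)*0.075*26.0333^2/(2*32.174) = 1.5773 lbf/ft^2

1.5773 lbf/ft^2


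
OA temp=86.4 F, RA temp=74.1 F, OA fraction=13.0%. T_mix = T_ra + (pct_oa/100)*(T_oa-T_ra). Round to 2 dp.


T_mix = 74.1 + (13.0/100)*(86.4-74.1) = 75.70 F

75.70 F


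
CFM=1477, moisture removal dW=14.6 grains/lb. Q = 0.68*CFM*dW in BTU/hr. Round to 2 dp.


Q = 0.68 * 1477 * 14.6 = 14663.66 BTU/hr

14663.66 BTU/hr


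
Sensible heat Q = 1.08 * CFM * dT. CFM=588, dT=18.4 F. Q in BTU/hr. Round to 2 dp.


Q = 1.08 * 588 * 18.4 = 11684.74 BTU/hr

11684.74 BTU/hr


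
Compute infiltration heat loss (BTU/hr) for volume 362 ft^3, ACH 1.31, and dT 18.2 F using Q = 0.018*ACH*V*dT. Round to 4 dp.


Q = 0.018 * 1.31 * 362 * 18.2 = 155.3545 BTU/hr

155.3545 BTU/hr


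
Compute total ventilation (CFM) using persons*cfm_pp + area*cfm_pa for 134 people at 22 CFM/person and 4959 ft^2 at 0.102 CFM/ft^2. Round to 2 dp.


Total = 134*22 + 4959*0.102 = 3453.82 CFM

3453.82 CFM


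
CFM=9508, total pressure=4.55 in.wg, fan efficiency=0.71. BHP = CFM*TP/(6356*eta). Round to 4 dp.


BHP = 9508 * 4.55 / (6356 * 0.71) = 9.5865 hp

9.5865 hp


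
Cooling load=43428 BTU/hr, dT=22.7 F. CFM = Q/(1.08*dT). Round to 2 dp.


CFM = 43428 / (1.08 * 22.7) = 1771.41

1771.41 CFM


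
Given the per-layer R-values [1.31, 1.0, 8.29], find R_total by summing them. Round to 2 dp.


R_total = 1.31 + 1.0 + 8.29 = 10.60

10.60


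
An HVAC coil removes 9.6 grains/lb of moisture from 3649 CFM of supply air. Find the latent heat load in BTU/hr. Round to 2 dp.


Q = 0.68 * 3649 * 9.6 = 23820.67 BTU/hr

23820.67 BTU/hr


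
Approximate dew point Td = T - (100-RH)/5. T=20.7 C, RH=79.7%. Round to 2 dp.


Td = 20.7 - (100-79.7)/5 = 16.64 C

16.64 C


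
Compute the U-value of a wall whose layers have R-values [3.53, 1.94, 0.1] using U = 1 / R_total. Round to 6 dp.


R_total = 3.53 + 1.94 + 0.1 = 5.57
U = 1/5.57 = 0.179533

0.179533


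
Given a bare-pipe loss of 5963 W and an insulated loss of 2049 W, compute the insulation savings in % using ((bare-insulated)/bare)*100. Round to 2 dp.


Savings = ((5963-2049)/5963)*100 = 65.64 %

65.64 %


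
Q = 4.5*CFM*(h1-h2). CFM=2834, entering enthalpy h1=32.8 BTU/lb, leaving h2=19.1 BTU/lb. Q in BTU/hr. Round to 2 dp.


Q = 4.5 * 2834 * (32.8 - 19.1) = 174716.10 BTU/hr

174716.10 BTU/hr


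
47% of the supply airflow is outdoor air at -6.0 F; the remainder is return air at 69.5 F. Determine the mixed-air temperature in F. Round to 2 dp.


T_mix = 0.47*(-6.0) + 0.53*69.5 = 34.02 F

34.02 F


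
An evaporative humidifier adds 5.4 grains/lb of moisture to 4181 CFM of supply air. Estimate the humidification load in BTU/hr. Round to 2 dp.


Q = 0.68 * 4181 * 5.4 = 15352.63 BTU/hr

15352.63 BTU/hr


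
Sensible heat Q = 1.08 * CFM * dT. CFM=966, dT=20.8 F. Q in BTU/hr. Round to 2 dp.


Q = 1.08 * 966 * 20.8 = 21700.22 BTU/hr

21700.22 BTU/hr


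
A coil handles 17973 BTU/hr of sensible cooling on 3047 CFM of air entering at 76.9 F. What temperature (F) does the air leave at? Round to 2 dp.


dT = 17973/(1.08*3047) = 5.4617
T_leave = 76.9 - 5.4617 = 71.44 F

71.44 F


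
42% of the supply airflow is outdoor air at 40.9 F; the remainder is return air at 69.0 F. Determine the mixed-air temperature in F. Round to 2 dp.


T_mix = 0.42*40.9 + 0.58*69.0 = 57.20 F

57.20 F


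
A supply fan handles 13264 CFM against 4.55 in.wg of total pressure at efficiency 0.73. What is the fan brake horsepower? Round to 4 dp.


BHP = 13264 * 4.55 / (6356 * 0.73) = 13.0071 hp

13.0071 hp


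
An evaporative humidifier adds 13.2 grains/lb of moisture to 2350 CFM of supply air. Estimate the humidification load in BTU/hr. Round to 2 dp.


Q = 0.68 * 2350 * 13.2 = 21093.60 BTU/hr

21093.60 BTU/hr


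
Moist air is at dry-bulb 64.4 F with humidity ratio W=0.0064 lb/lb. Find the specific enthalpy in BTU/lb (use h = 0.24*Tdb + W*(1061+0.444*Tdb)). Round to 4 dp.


h = 0.24*64.4 + 0.0064*(1061+0.444*64.4) = 22.4294 BTU/lb

22.4294 BTU/lb


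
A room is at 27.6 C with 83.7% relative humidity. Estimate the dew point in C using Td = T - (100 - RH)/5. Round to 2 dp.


Td = 27.6 - (100-83.7)/5 = 24.34 C

24.34 C


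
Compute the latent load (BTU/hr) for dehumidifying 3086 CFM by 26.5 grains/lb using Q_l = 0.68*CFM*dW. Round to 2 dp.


Q = 0.68 * 3086 * 26.5 = 55609.72 BTU/hr

55609.72 BTU/hr


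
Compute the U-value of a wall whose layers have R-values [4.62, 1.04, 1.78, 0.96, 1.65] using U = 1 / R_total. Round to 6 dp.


R_total = 4.62 + 1.04 + 1.78 + 0.96 + 1.65 = 10.05
U = 1/10.05 = 0.099502

0.099502


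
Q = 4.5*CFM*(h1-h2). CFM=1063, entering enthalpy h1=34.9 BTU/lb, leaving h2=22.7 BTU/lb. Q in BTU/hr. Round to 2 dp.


Q = 4.5 * 1063 * (34.9 - 22.7) = 58358.70 BTU/hr

58358.70 BTU/hr


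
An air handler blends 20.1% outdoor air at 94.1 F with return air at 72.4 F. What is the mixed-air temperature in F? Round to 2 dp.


T_mix = 72.4 + (20.1/100)*(94.1-72.4) = 76.76 F

76.76 F


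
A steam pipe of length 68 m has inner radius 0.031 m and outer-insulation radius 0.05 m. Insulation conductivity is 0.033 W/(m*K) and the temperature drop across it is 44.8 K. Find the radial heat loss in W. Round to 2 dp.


Q = 2*pi*0.033*68*44.8/ln(0.05/0.031) = 1321.36 W

1321.36 W


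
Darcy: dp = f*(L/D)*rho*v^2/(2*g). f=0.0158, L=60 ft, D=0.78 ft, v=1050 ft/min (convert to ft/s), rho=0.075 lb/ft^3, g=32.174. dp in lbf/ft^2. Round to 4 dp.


v_fps = 1050/60 = 17.5 ft/s
dp = 0.0158*(60/0.78)*0.075*17.5^2/(2*32.174) = 0.4338 lbf/ft^2

0.4338 lbf/ft^2


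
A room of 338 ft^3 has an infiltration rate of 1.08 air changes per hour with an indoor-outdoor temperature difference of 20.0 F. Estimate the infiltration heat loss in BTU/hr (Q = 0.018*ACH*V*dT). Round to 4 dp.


Q = 0.018 * 1.08 * 338 * 20.0 = 131.4144 BTU/hr

131.4144 BTU/hr


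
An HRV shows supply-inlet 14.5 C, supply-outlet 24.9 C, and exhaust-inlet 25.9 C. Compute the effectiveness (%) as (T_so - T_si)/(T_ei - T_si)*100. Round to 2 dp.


eff = (24.9-14.5)/(25.9-14.5)*100 = 91.23 %

91.23 %


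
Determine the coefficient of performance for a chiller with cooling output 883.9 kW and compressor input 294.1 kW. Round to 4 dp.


COP = 883.9 / 294.1 = 3.0054

3.0054


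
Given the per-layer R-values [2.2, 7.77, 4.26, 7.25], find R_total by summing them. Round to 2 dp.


R_total = 2.2 + 7.77 + 4.26 + 7.25 = 21.48

21.48


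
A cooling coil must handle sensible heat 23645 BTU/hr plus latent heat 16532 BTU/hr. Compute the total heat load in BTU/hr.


Qt = 23645 + 16532 = 40177 BTU/hr

40177 BTU/hr


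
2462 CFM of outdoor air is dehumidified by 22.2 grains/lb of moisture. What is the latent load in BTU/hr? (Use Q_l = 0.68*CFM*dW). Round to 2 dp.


Q = 0.68 * 2462 * 22.2 = 37166.35 BTU/hr

37166.35 BTU/hr


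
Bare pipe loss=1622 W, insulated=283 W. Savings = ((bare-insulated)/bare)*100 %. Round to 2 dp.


Savings = ((1622-283)/1622)*100 = 82.55 %

82.55 %


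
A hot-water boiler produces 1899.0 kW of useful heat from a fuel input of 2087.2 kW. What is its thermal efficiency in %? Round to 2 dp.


eta = (1899.0/2087.2)*100 = 90.98 %

90.98 %


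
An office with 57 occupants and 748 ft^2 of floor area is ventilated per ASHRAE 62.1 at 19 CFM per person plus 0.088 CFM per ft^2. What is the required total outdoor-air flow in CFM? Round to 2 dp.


Total = 57*19 + 748*0.088 = 1148.82 CFM

1148.82 CFM


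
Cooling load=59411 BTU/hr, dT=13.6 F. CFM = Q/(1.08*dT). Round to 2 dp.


CFM = 59411 / (1.08 * 13.6) = 4044.87

4044.87 CFM


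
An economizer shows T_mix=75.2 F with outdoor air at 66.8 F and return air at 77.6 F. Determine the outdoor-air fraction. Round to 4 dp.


frac = (75.2 - 77.6) / (66.8 - 77.6) = 0.2222

0.2222


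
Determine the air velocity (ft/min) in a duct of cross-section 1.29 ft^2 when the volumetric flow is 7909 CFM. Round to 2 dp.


V = 7909 / 1.29 = 6131.01 ft/min

6131.01 ft/min


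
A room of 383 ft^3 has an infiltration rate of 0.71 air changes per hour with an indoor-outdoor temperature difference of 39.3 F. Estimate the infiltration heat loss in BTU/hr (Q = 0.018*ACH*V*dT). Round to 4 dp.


Q = 0.018 * 0.71 * 383 * 39.3 = 192.3633 BTU/hr

192.3633 BTU/hr


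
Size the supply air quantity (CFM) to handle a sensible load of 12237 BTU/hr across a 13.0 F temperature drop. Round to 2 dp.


CFM = 12237 / (1.08 * 13.0) = 871.58

871.58 CFM


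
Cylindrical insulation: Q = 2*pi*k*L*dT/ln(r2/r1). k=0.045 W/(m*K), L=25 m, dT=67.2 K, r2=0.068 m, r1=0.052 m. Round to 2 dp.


Q = 2*pi*0.045*25*67.2/ln(0.068/0.052) = 1770.68 W

1770.68 W


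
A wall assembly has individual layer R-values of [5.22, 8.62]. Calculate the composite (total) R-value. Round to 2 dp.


R_total = 5.22 + 8.62 = 13.84

13.84


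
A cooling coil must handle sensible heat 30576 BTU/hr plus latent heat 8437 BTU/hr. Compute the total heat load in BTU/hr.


Qt = 30576 + 8437 = 39013 BTU/hr

39013 BTU/hr


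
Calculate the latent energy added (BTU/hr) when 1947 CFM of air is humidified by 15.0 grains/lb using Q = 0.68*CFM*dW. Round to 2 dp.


Q = 0.68 * 1947 * 15.0 = 19859.40 BTU/hr

19859.40 BTU/hr


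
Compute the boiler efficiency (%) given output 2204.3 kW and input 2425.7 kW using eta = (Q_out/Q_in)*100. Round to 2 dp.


eta = (2204.3/2425.7)*100 = 90.87 %

90.87 %


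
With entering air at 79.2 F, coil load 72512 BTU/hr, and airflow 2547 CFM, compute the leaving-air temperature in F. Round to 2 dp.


dT = 72512/(1.08*2547) = 26.3607
T_leave = 79.2 - 26.3607 = 52.84 F

52.84 F


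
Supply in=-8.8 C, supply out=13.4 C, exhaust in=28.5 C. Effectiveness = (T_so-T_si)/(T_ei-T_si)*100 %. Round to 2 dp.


eff = (13.4-(-8.8))/(28.5-(-8.8))*100 = 59.52 %

59.52 %


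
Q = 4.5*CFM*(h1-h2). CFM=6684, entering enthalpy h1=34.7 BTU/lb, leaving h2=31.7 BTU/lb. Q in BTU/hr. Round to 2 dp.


Q = 4.5 * 6684 * (34.7 - 31.7) = 90234.00 BTU/hr

90234.00 BTU/hr


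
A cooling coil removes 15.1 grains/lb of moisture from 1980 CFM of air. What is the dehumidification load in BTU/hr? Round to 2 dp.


Q = 0.68 * 1980 * 15.1 = 20330.64 BTU/hr

20330.64 BTU/hr


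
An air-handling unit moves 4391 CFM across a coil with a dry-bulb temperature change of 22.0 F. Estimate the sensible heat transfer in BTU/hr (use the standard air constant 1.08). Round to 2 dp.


Q = 1.08 * 4391 * 22.0 = 104330.16 BTU/hr

104330.16 BTU/hr


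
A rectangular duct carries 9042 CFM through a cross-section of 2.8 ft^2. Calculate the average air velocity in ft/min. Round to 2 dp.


V = 9042 / 2.8 = 3229.29 ft/min

3229.29 ft/min


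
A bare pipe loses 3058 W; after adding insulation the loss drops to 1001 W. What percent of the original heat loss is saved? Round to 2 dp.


Savings = ((3058-1001)/3058)*100 = 67.27 %

67.27 %


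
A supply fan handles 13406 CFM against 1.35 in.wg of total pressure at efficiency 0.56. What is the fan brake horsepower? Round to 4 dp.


BHP = 13406 * 1.35 / (6356 * 0.56) = 5.0847 hp

5.0847 hp


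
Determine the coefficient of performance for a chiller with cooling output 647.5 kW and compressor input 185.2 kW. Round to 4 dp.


COP = 647.5 / 185.2 = 3.4962

3.4962


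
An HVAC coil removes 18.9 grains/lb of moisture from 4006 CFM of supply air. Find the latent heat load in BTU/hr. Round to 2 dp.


Q = 0.68 * 4006 * 18.9 = 51485.11 BTU/hr

51485.11 BTU/hr


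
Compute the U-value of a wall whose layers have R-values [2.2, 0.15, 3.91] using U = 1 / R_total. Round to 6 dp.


R_total = 2.2 + 0.15 + 3.91 = 6.26
U = 1/6.26 = 0.159744

0.159744


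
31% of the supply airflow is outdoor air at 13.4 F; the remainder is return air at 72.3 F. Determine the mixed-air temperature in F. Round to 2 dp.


T_mix = 0.31*13.4 + 0.69*72.3 = 54.04 F

54.04 F


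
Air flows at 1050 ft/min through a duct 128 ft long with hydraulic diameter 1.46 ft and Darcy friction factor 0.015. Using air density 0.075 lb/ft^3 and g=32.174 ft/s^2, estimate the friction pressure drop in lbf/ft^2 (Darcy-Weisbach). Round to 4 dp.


v_fps = 1050/60 = 17.5 ft/s
dp = 0.015*(128/1.46)*0.075*17.5^2/(2*32.174) = 0.4694 lbf/ft^2

0.4694 lbf/ft^2


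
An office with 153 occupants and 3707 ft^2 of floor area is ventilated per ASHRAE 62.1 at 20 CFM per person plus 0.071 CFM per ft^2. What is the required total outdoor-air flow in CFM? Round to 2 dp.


Total = 153*20 + 3707*0.071 = 3323.20 CFM

3323.20 CFM


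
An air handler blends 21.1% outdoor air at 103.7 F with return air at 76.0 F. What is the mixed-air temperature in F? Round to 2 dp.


T_mix = 76.0 + (21.1/100)*(103.7-76.0) = 81.84 F

81.84 F


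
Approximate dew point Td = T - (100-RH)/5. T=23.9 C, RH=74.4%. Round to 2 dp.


Td = 23.9 - (100-74.4)/5 = 18.78 C

18.78 C


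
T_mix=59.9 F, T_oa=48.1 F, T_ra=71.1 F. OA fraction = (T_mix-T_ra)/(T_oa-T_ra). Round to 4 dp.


frac = (59.9 - 71.1) / (48.1 - 71.1) = 0.4870

0.4870


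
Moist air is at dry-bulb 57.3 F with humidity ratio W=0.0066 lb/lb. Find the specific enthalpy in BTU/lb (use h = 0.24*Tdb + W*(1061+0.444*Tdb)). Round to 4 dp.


h = 0.24*57.3 + 0.0066*(1061+0.444*57.3) = 20.9225 BTU/lb

20.9225 BTU/lb


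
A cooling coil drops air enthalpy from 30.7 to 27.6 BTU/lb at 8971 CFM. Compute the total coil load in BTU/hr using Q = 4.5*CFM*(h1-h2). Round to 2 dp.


Q = 4.5 * 8971 * (30.7 - 27.6) = 125145.45 BTU/hr

125145.45 BTU/hr


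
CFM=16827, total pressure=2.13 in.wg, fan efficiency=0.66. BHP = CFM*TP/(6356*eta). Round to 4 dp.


BHP = 16827 * 2.13 / (6356 * 0.66) = 8.5439 hp

8.5439 hp


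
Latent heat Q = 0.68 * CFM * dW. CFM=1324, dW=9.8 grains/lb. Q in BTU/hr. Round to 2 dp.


Q = 0.68 * 1324 * 9.8 = 8823.14 BTU/hr

8823.14 BTU/hr


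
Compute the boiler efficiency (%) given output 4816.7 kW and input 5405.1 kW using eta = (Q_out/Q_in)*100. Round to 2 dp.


eta = (4816.7/5405.1)*100 = 89.11 %

89.11 %


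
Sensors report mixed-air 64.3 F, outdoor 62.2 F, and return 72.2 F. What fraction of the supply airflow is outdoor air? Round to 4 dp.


frac = (64.3 - 72.2) / (62.2 - 72.2) = 0.7900

0.7900
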